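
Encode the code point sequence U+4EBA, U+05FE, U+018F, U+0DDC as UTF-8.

U+4EBA: 3-byte form → E4 BA BA.
U+05FE: 2-byte form → D7 BE.
U+018F: 2-byte form → C6 8F.
U+0DDC: 3-byte form → E0 B7 9C.
Concatenated (10 bytes): E4 BA BA D7 BE C6 8F E0 B7 9C.

E4 BA BA D7 BE C6 8F E0 B7 9C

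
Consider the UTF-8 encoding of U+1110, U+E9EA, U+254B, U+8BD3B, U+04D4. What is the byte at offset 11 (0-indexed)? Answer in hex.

U+1110 → 3-byte form E1 84 90 at offsets 0–2.
U+E9EA → 3-byte form EE A7 AA at offsets 3–5.
U+254B → 3-byte form E2 95 8B at offsets 6–8.
U+8BD3B → 4-byte form F2 8B B4 BB at offsets 9–12.
Offset 11 falls in char 4's range; it's byte 3 of F2 8B B4 BB = 0xB4.

0xB4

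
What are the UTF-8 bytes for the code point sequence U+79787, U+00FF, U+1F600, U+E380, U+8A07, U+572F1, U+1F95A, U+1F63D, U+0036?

F1 B9 9E 87 C3 BF F0 9F 98 80 EE 8E 80 E8 A8 87 F1 97 8B B1 F0 9F A5 9A F0 9F 98 BD 36

U+79787: 4-byte form → F1 B9 9E 87.
U+00FF: 2-byte form → C3 BF.
U+1F600: 4-byte form → F0 9F 98 80.
U+E380: 3-byte form → EE 8E 80.
U+8A07: 3-byte form → E8 A8 87.
U+572F1: 4-byte form → F1 97 8B B1.
U+1F95A: 4-byte form → F0 9F A5 9A.
U+1F63D: 4-byte form → F0 9F 98 BD.
U+0036: 1-byte form → 36.
Concatenated (29 bytes): F1 B9 9E 87 C3 BF F0 9F 98 80 EE 8E 80 E8 A8 87 F1 97 8B B1 F0 9F A5 9A F0 9F 98 BD 36.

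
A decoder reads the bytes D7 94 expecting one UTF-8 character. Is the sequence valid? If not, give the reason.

Leading byte 0xD7 = 11010111 → 2-byte form.
Continuation bytes 0x94=10010100 all match 10xxxxxx.
Decoded value 0x5D4 is ≥ 0x80 (shortest form) and not a surrogate.

valid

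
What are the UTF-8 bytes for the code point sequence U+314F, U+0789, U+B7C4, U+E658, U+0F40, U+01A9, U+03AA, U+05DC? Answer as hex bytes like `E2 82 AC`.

E3 85 8F DE 89 EB 9F 84 EE 99 98 E0 BD 80 C6 A9 CE AA D7 9C

U+314F: 3-byte form → E3 85 8F.
U+0789: 2-byte form → DE 89.
U+B7C4: 3-byte form → EB 9F 84.
U+E658: 3-byte form → EE 99 98.
U+0F40: 3-byte form → E0 BD 80.
U+01A9: 2-byte form → C6 A9.
U+03AA: 2-byte form → CE AA.
U+05DC: 2-byte form → D7 9C.
Concatenated (20 bytes): E3 85 8F DE 89 EB 9F 84 EE 99 98 E0 BD 80 C6 A9 CE AA D7 9C.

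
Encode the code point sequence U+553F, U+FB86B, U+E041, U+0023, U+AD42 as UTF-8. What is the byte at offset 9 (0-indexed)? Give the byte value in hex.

0x81

U+553F → 3-byte form E5 94 BF at offsets 0–2.
U+FB86B → 4-byte form F3 BB A1 AB at offsets 3–6.
U+E041 → 3-byte form EE 81 81 at offsets 7–9.
Offset 9 falls in char 3's range; it's byte 3 of EE 81 81 = 0x81.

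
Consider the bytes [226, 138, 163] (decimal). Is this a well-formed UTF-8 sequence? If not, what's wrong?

valid

Leading byte 0xE2 = 11100010 → 3-byte form.
Continuation bytes 0x8A=10001010, 0xA3=10100011 all match 10xxxxxx.
Decoded value 0x22A3 is ≥ 0x800 (shortest form) and not a surrogate.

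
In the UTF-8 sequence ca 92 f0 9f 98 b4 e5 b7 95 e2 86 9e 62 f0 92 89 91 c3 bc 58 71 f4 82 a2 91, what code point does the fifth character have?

Offset 0: leading byte 0xCA = 11001010 → 2-byte char #1 = CA 92.
Offset 2: leading byte 0xF0 = 11110000 → 4-byte char #2 = F0 9F 98 B4.
Offset 6: leading byte 0xE5 = 11100101 → 3-byte char #3 = E5 B7 95.
Offset 9: leading byte 0xE2 = 11100010 → 3-byte char #4 = E2 86 9E.
Offset 12: leading byte 0x62 = 01100010 → 1-byte char #5 = 62.
Leading byte 0x62 = 01100010 matches 0xxxxxxx → 1-byte sequence.
Byte 1: 0x62 = 01100010, payload 1100010 (7 bits).
Concatenate: 1100010 = 0x62 (7 bits → U+0062).

U+0062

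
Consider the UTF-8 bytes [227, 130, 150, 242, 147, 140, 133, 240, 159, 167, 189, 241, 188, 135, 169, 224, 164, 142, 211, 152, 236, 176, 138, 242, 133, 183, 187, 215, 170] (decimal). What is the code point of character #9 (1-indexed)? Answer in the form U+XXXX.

U+05EA

Offset 0: leading byte 0xE3 = 11100011 → 3-byte char #1 = E3 82 96.
Offset 3: leading byte 0xF2 = 11110010 → 4-byte char #2 = F2 93 8C 85.
Offset 7: leading byte 0xF0 = 11110000 → 4-byte char #3 = F0 9F A7 BD.
Offset 11: leading byte 0xF1 = 11110001 → 4-byte char #4 = F1 BC 87 A9.
Offset 15: leading byte 0xE0 = 11100000 → 3-byte char #5 = E0 A4 8E.
Offset 18: leading byte 0xD3 = 11010011 → 2-byte char #6 = D3 98.
Offset 20: leading byte 0xEC = 11101100 → 3-byte char #7 = EC B0 8A.
Offset 23: leading byte 0xF2 = 11110010 → 4-byte char #8 = F2 85 B7 BB.
Offset 27: leading byte 0xD7 = 11010111 → 2-byte char #9 = D7 AA.
Leading byte 0xD7 = 11010111 matches 110xxxxx → 2-byte sequence.
Byte 1: 0xD7 = 11010111, payload 10111 (5 bits).
Byte 2: 0xAA = 10101010 (10xxxxxx ✓), payload 101010.
Concatenate: 10111101010 = 0x5EA (11 bits → U+05EA).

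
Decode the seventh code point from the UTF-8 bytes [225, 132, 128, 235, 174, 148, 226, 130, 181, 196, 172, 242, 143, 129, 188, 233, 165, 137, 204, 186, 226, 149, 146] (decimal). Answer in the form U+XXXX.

U+033A

Offset 0: leading byte 0xE1 = 11100001 → 3-byte char #1 = E1 84 80.
Offset 3: leading byte 0xEB = 11101011 → 3-byte char #2 = EB AE 94.
Offset 6: leading byte 0xE2 = 11100010 → 3-byte char #3 = E2 82 B5.
Offset 9: leading byte 0xC4 = 11000100 → 2-byte char #4 = C4 AC.
Offset 11: leading byte 0xF2 = 11110010 → 4-byte char #5 = F2 8F 81 BC.
Offset 15: leading byte 0xE9 = 11101001 → 3-byte char #6 = E9 A5 89.
Offset 18: leading byte 0xCC = 11001100 → 2-byte char #7 = CC BA.
Leading byte 0xCC = 11001100 matches 110xxxxx → 2-byte sequence.
Byte 1: 0xCC = 11001100, payload 01100 (5 bits).
Byte 2: 0xBA = 10111010 (10xxxxxx ✓), payload 111010.
Concatenate: 01100111010 = 0x33A (11 bits → U+033A).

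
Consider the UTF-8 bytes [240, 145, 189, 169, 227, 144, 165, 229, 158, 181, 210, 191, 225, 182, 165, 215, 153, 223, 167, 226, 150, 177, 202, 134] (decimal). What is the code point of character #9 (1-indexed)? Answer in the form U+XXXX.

Offset 0: leading byte 0xF0 = 11110000 → 4-byte char #1 = F0 91 BD A9.
Offset 4: leading byte 0xE3 = 11100011 → 3-byte char #2 = E3 90 A5.
Offset 7: leading byte 0xE5 = 11100101 → 3-byte char #3 = E5 9E B5.
Offset 10: leading byte 0xD2 = 11010010 → 2-byte char #4 = D2 BF.
Offset 12: leading byte 0xE1 = 11100001 → 3-byte char #5 = E1 B6 A5.
Offset 15: leading byte 0xD7 = 11010111 → 2-byte char #6 = D7 99.
Offset 17: leading byte 0xDF = 11011111 → 2-byte char #7 = DF A7.
Offset 19: leading byte 0xE2 = 11100010 → 3-byte char #8 = E2 96 B1.
Offset 22: leading byte 0xCA = 11001010 → 2-byte char #9 = CA 86.
Leading byte 0xCA = 11001010 matches 110xxxxx → 2-byte sequence.
Byte 1: 0xCA = 11001010, payload 01010 (5 bits).
Byte 2: 0x86 = 10000110 (10xxxxxx ✓), payload 000110.
Concatenate: 01010000110 = 0x286 (11 bits → U+0286).

U+0286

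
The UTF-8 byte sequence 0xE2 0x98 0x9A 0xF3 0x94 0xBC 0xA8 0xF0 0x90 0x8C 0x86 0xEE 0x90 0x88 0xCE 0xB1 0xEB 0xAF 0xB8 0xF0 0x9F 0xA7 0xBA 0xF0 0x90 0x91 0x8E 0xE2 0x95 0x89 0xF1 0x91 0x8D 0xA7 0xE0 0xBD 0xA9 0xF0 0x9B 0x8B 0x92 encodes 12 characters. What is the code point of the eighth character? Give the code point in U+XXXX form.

U+1044E

Offset 0: leading byte 0xE2 = 11100010 → 3-byte char #1 = E2 98 9A.
Offset 3: leading byte 0xF3 = 11110011 → 4-byte char #2 = F3 94 BC A8.
Offset 7: leading byte 0xF0 = 11110000 → 4-byte char #3 = F0 90 8C 86.
Offset 11: leading byte 0xEE = 11101110 → 3-byte char #4 = EE 90 88.
Offset 14: leading byte 0xCE = 11001110 → 2-byte char #5 = CE B1.
Offset 16: leading byte 0xEB = 11101011 → 3-byte char #6 = EB AF B8.
Offset 19: leading byte 0xF0 = 11110000 → 4-byte char #7 = F0 9F A7 BA.
Offset 23: leading byte 0xF0 = 11110000 → 4-byte char #8 = F0 90 91 8E.
Leading byte 0xF0 = 11110000 matches 11110xxx → 4-byte sequence.
Byte 1: 0xF0 = 11110000, payload 000 (3 bits).
Byte 2: 0x90 = 10010000 (10xxxxxx ✓), payload 010000.
Byte 3: 0x91 = 10010001 (10xxxxxx ✓), payload 010001.
Byte 4: 0x8E = 10001110 (10xxxxxx ✓), payload 001110.
Concatenate: 000010000010001001110 = 0x1044E (21 bits → U+1044E).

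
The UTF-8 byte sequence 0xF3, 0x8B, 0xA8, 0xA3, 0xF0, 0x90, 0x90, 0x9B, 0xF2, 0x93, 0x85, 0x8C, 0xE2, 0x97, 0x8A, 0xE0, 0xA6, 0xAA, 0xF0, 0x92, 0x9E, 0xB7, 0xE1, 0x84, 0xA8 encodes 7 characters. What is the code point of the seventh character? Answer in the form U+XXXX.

U+1128

Offset 0: leading byte 0xF3 = 11110011 → 4-byte char #1 = F3 8B A8 A3.
Offset 4: leading byte 0xF0 = 11110000 → 4-byte char #2 = F0 90 90 9B.
Offset 8: leading byte 0xF2 = 11110010 → 4-byte char #3 = F2 93 85 8C.
Offset 12: leading byte 0xE2 = 11100010 → 3-byte char #4 = E2 97 8A.
Offset 15: leading byte 0xE0 = 11100000 → 3-byte char #5 = E0 A6 AA.
Offset 18: leading byte 0xF0 = 11110000 → 4-byte char #6 = F0 92 9E B7.
Offset 22: leading byte 0xE1 = 11100001 → 3-byte char #7 = E1 84 A8.
Leading byte 0xE1 = 11100001 matches 1110xxxx → 3-byte sequence.
Byte 1: 0xE1 = 11100001, payload 0001 (4 bits).
Byte 2: 0x84 = 10000100 (10xxxxxx ✓), payload 000100.
Byte 3: 0xA8 = 10101000 (10xxxxxx ✓), payload 101000.
Concatenate: 0001000100101000 = 0x1128 (16 bits → U+1128).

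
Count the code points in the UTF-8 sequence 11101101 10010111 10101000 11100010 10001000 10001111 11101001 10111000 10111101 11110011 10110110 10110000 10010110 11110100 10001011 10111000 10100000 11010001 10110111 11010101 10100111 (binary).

7

Byte at offset 0: 0xED = 11101101 → 3-byte char (#1). Advance 3.
Byte at offset 3: 0xE2 = 11100010 → 3-byte char (#2). Advance 3.
Byte at offset 6: 0xE9 = 11101001 → 3-byte char (#3). Advance 3.
Byte at offset 9: 0xF3 = 11110011 → 4-byte char (#4). Advance 4.
Byte at offset 13: 0xF4 = 11110100 → 4-byte char (#5). Advance 4.
Byte at offset 17: 0xD1 = 11010001 → 2-byte char (#6). Advance 2.
Byte at offset 19: 0xD5 = 11010101 → 2-byte char (#7). Advance 2.
Reached end at offset 21 after 7 code points.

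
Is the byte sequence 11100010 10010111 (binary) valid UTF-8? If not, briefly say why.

Leading byte 0xE2 = 11100010 → 3-byte form, but only 2 bytes are present.

invalid (sequence truncated)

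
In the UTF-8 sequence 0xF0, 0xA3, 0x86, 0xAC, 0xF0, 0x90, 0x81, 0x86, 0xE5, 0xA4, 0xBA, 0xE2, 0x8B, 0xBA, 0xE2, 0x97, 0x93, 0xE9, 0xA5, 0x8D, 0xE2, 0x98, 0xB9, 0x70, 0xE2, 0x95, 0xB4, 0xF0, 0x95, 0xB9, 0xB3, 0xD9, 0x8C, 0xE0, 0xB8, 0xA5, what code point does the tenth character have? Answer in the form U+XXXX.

Offset 0: leading byte 0xF0 = 11110000 → 4-byte char #1 = F0 A3 86 AC.
Offset 4: leading byte 0xF0 = 11110000 → 4-byte char #2 = F0 90 81 86.
Offset 8: leading byte 0xE5 = 11100101 → 3-byte char #3 = E5 A4 BA.
Offset 11: leading byte 0xE2 = 11100010 → 3-byte char #4 = E2 8B BA.
Offset 14: leading byte 0xE2 = 11100010 → 3-byte char #5 = E2 97 93.
Offset 17: leading byte 0xE9 = 11101001 → 3-byte char #6 = E9 A5 8D.
Offset 20: leading byte 0xE2 = 11100010 → 3-byte char #7 = E2 98 B9.
Offset 23: leading byte 0x70 = 01110000 → 1-byte char #8 = 70.
Offset 24: leading byte 0xE2 = 11100010 → 3-byte char #9 = E2 95 B4.
Offset 27: leading byte 0xF0 = 11110000 → 4-byte char #10 = F0 95 B9 B3.
Leading byte 0xF0 = 11110000 matches 11110xxx → 4-byte sequence.
Byte 1: 0xF0 = 11110000, payload 000 (3 bits).
Byte 2: 0x95 = 10010101 (10xxxxxx ✓), payload 010101.
Byte 3: 0xB9 = 10111001 (10xxxxxx ✓), payload 111001.
Byte 4: 0xB3 = 10110011 (10xxxxxx ✓), payload 110011.
Concatenate: 000010101111001110011 = 0x15E73 (21 bits → U+15E73).

U+15E73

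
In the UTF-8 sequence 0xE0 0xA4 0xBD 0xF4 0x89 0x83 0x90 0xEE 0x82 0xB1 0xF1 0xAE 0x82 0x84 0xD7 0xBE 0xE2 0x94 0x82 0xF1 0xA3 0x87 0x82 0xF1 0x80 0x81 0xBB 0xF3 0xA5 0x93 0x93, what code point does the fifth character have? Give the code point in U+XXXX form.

U+05FE

Offset 0: leading byte 0xE0 = 11100000 → 3-byte char #1 = E0 A4 BD.
Offset 3: leading byte 0xF4 = 11110100 → 4-byte char #2 = F4 89 83 90.
Offset 7: leading byte 0xEE = 11101110 → 3-byte char #3 = EE 82 B1.
Offset 10: leading byte 0xF1 = 11110001 → 4-byte char #4 = F1 AE 82 84.
Offset 14: leading byte 0xD7 = 11010111 → 2-byte char #5 = D7 BE.
Leading byte 0xD7 = 11010111 matches 110xxxxx → 2-byte sequence.
Byte 1: 0xD7 = 11010111, payload 10111 (5 bits).
Byte 2: 0xBE = 10111110 (10xxxxxx ✓), payload 111110.
Concatenate: 10111111110 = 0x5FE (11 bits → U+05FE).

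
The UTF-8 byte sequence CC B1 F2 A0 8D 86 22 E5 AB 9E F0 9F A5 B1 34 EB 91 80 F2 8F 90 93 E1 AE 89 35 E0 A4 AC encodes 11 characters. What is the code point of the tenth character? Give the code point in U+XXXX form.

Offset 0: leading byte 0xCC = 11001100 → 2-byte char #1 = CC B1.
Offset 2: leading byte 0xF2 = 11110010 → 4-byte char #2 = F2 A0 8D 86.
Offset 6: leading byte 0x22 = 00100010 → 1-byte char #3 = 22.
Offset 7: leading byte 0xE5 = 11100101 → 3-byte char #4 = E5 AB 9E.
Offset 10: leading byte 0xF0 = 11110000 → 4-byte char #5 = F0 9F A5 B1.
Offset 14: leading byte 0x34 = 00110100 → 1-byte char #6 = 34.
Offset 15: leading byte 0xEB = 11101011 → 3-byte char #7 = EB 91 80.
Offset 18: leading byte 0xF2 = 11110010 → 4-byte char #8 = F2 8F 90 93.
Offset 22: leading byte 0xE1 = 11100001 → 3-byte char #9 = E1 AE 89.
Offset 25: leading byte 0x35 = 00110101 → 1-byte char #10 = 35.
Leading byte 0x35 = 00110101 matches 0xxxxxxx → 1-byte sequence.
Byte 1: 0x35 = 00110101, payload 0110101 (7 bits).
Concatenate: 0110101 = 0x35 (7 bits → U+0035).

U+0035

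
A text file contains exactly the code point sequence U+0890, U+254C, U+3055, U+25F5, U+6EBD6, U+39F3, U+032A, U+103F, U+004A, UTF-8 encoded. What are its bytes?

E0 A2 90 E2 95 8C E3 81 95 E2 97 B5 F1 AE AF 96 E3 A7 B3 CC AA E1 80 BF 4A

U+0890: 3-byte form → E0 A2 90.
U+254C: 3-byte form → E2 95 8C.
U+3055: 3-byte form → E3 81 95.
U+25F5: 3-byte form → E2 97 B5.
U+6EBD6: 4-byte form → F1 AE AF 96.
U+39F3: 3-byte form → E3 A7 B3.
U+032A: 2-byte form → CC AA.
U+103F: 3-byte form → E1 80 BF.
U+004A: 1-byte form → 4A.
Concatenated (25 bytes): E0 A2 90 E2 95 8C E3 81 95 E2 97 B5 F1 AE AF 96 E3 A7 B3 CC AA E1 80 BF 4A.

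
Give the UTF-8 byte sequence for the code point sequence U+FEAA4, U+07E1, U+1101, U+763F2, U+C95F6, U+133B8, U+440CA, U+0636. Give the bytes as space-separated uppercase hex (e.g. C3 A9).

F3 BE AA A4 DF A1 E1 84 81 F1 B6 8F B2 F3 89 97 B6 F0 93 8E B8 F1 84 83 8A D8 B6

U+FEAA4: 4-byte form → F3 BE AA A4.
U+07E1: 2-byte form → DF A1.
U+1101: 3-byte form → E1 84 81.
U+763F2: 4-byte form → F1 B6 8F B2.
U+C95F6: 4-byte form → F3 89 97 B6.
U+133B8: 4-byte form → F0 93 8E B8.
U+440CA: 4-byte form → F1 84 83 8A.
U+0636: 2-byte form → D8 B6.
Concatenated (27 bytes): F3 BE AA A4 DF A1 E1 84 81 F1 B6 8F B2 F3 89 97 B6 F0 93 8E B8 F1 84 83 8A D8 B6.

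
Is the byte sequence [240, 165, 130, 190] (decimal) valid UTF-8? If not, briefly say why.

Leading byte 0xF0 = 11110000 → 4-byte form.
Continuation bytes 0xA5=10100101, 0x82=10000010, 0xBE=10111110 all match 10xxxxxx.
Decoded value 0x250BE is ≥ 0x10000 (shortest form) and not a surrogate.

valid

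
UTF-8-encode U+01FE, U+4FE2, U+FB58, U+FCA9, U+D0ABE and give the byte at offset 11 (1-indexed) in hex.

1-indexed offset 11 is 0-indexed offset 10.
U+01FE → 2-byte form C7 BE at offsets 0–1.
U+4FE2 → 3-byte form E4 BF A2 at offsets 2–4.
U+FB58 → 3-byte form EF AD 98 at offsets 5–7.
U+FCA9 → 3-byte form EF B2 A9 at offsets 8–10.
Offset 10 falls in char 4's range; it's byte 3 of EF B2 A9 = 0xA9.

0xA9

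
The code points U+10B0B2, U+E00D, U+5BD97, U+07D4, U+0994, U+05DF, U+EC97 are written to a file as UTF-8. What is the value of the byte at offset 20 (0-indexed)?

0x97

U+10B0B2 → 4-byte form F4 8B 82 B2 at offsets 0–3.
U+E00D → 3-byte form EE 80 8D at offsets 4–6.
U+5BD97 → 4-byte form F1 9B B6 97 at offsets 7–10.
U+07D4 → 2-byte form DF 94 at offsets 11–12.
U+0994 → 3-byte form E0 A6 94 at offsets 13–15.
U+05DF → 2-byte form D7 9F at offsets 16–17.
U+EC97 → 3-byte form EE B2 97 at offsets 18–20.
Offset 20 falls in char 7's range; it's byte 3 of EE B2 97 = 0x97.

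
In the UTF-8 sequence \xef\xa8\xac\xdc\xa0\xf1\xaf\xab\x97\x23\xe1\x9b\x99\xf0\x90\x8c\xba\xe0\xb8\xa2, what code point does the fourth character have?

U+0023

Offset 0: leading byte 0xEF = 11101111 → 3-byte char #1 = EF A8 AC.
Offset 3: leading byte 0xDC = 11011100 → 2-byte char #2 = DC A0.
Offset 5: leading byte 0xF1 = 11110001 → 4-byte char #3 = F1 AF AB 97.
Offset 9: leading byte 0x23 = 00100011 → 1-byte char #4 = 23.
Leading byte 0x23 = 00100011 matches 0xxxxxxx → 1-byte sequence.
Byte 1: 0x23 = 00100011, payload 0100011 (7 bits).
Concatenate: 0100011 = 0x23 (7 bits → U+0023).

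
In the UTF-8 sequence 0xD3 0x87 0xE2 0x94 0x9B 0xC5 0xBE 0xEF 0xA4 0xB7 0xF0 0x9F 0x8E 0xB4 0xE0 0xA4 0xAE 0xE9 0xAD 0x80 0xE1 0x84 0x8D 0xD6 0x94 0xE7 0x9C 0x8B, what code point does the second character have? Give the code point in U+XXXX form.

U+251B

Offset 0: leading byte 0xD3 = 11010011 → 2-byte char #1 = D3 87.
Offset 2: leading byte 0xE2 = 11100010 → 3-byte char #2 = E2 94 9B.
Leading byte 0xE2 = 11100010 matches 1110xxxx → 3-byte sequence.
Byte 1: 0xE2 = 11100010, payload 0010 (4 bits).
Byte 2: 0x94 = 10010100 (10xxxxxx ✓), payload 010100.
Byte 3: 0x9B = 10011011 (10xxxxxx ✓), payload 011011.
Concatenate: 0010010100011011 = 0x251B (16 bits → U+251B).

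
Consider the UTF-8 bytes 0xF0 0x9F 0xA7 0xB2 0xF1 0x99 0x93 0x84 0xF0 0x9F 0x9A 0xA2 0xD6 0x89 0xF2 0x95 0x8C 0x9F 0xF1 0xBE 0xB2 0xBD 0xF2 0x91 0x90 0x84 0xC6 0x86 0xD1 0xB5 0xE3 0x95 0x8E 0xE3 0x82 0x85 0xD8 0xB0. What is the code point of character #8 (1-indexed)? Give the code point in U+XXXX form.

Offset 0: leading byte 0xF0 = 11110000 → 4-byte char #1 = F0 9F A7 B2.
Offset 4: leading byte 0xF1 = 11110001 → 4-byte char #2 = F1 99 93 84.
Offset 8: leading byte 0xF0 = 11110000 → 4-byte char #3 = F0 9F 9A A2.
Offset 12: leading byte 0xD6 = 11010110 → 2-byte char #4 = D6 89.
Offset 14: leading byte 0xF2 = 11110010 → 4-byte char #5 = F2 95 8C 9F.
Offset 18: leading byte 0xF1 = 11110001 → 4-byte char #6 = F1 BE B2 BD.
Offset 22: leading byte 0xF2 = 11110010 → 4-byte char #7 = F2 91 90 84.
Offset 26: leading byte 0xC6 = 11000110 → 2-byte char #8 = C6 86.
Leading byte 0xC6 = 11000110 matches 110xxxxx → 2-byte sequence.
Byte 1: 0xC6 = 11000110, payload 00110 (5 bits).
Byte 2: 0x86 = 10000110 (10xxxxxx ✓), payload 000110.
Concatenate: 00110000110 = 0x186 (11 bits → U+0186).

U+0186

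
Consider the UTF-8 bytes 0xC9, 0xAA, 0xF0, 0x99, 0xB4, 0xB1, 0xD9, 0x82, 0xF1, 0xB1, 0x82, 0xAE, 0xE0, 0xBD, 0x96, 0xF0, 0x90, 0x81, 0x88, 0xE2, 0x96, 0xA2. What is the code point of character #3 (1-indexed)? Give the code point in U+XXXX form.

U+0642

Offset 0: leading byte 0xC9 = 11001001 → 2-byte char #1 = C9 AA.
Offset 2: leading byte 0xF0 = 11110000 → 4-byte char #2 = F0 99 B4 B1.
Offset 6: leading byte 0xD9 = 11011001 → 2-byte char #3 = D9 82.
Leading byte 0xD9 = 11011001 matches 110xxxxx → 2-byte sequence.
Byte 1: 0xD9 = 11011001, payload 11001 (5 bits).
Byte 2: 0x82 = 10000010 (10xxxxxx ✓), payload 000010.
Concatenate: 11001000010 = 0x642 (11 bits → U+0642).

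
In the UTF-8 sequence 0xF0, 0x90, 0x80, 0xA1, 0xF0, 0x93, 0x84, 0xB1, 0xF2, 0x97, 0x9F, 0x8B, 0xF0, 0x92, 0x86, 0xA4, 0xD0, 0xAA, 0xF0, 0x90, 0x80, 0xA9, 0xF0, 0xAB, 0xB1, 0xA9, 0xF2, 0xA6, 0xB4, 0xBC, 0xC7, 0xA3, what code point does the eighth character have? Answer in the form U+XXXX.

U+A6D3C

Offset 0: leading byte 0xF0 = 11110000 → 4-byte char #1 = F0 90 80 A1.
Offset 4: leading byte 0xF0 = 11110000 → 4-byte char #2 = F0 93 84 B1.
Offset 8: leading byte 0xF2 = 11110010 → 4-byte char #3 = F2 97 9F 8B.
Offset 12: leading byte 0xF0 = 11110000 → 4-byte char #4 = F0 92 86 A4.
Offset 16: leading byte 0xD0 = 11010000 → 2-byte char #5 = D0 AA.
Offset 18: leading byte 0xF0 = 11110000 → 4-byte char #6 = F0 90 80 A9.
Offset 22: leading byte 0xF0 = 11110000 → 4-byte char #7 = F0 AB B1 A9.
Offset 26: leading byte 0xF2 = 11110010 → 4-byte char #8 = F2 A6 B4 BC.
Leading byte 0xF2 = 11110010 matches 11110xxx → 4-byte sequence.
Byte 1: 0xF2 = 11110010, payload 010 (3 bits).
Byte 2: 0xA6 = 10100110 (10xxxxxx ✓), payload 100110.
Byte 3: 0xB4 = 10110100 (10xxxxxx ✓), payload 110100.
Byte 4: 0xBC = 10111100 (10xxxxxx ✓), payload 111100.
Concatenate: 010100110110100111100 = 0xA6D3C (21 bits → U+A6D3C).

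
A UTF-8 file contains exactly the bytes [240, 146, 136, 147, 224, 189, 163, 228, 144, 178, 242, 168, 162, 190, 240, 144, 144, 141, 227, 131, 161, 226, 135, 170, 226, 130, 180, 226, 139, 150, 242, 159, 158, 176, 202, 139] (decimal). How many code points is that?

Byte at offset 0: 0xF0 = 11110000 → 4-byte char (#1). Advance 4.
Byte at offset 4: 0xE0 = 11100000 → 3-byte char (#2). Advance 3.
Byte at offset 7: 0xE4 = 11100100 → 3-byte char (#3). Advance 3.
Byte at offset 10: 0xF2 = 11110010 → 4-byte char (#4). Advance 4.
Byte at offset 14: 0xF0 = 11110000 → 4-byte char (#5). Advance 4.
Byte at offset 18: 0xE3 = 11100011 → 3-byte char (#6). Advance 3.
Byte at offset 21: 0xE2 = 11100010 → 3-byte char (#7). Advance 3.
Byte at offset 24: 0xE2 = 11100010 → 3-byte char (#8). Advance 3.
Byte at offset 27: 0xE2 = 11100010 → 3-byte char (#9). Advance 3.
Byte at offset 30: 0xF2 = 11110010 → 4-byte char (#10). Advance 4.
Byte at offset 34: 0xCA = 11001010 → 2-byte char (#11). Advance 2.
Reached end at offset 36 after 11 code points.

11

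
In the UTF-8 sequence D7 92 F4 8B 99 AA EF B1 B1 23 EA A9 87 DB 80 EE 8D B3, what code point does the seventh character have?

U+E373

Offset 0: leading byte 0xD7 = 11010111 → 2-byte char #1 = D7 92.
Offset 2: leading byte 0xF4 = 11110100 → 4-byte char #2 = F4 8B 99 AA.
Offset 6: leading byte 0xEF = 11101111 → 3-byte char #3 = EF B1 B1.
Offset 9: leading byte 0x23 = 00100011 → 1-byte char #4 = 23.
Offset 10: leading byte 0xEA = 11101010 → 3-byte char #5 = EA A9 87.
Offset 13: leading byte 0xDB = 11011011 → 2-byte char #6 = DB 80.
Offset 15: leading byte 0xEE = 11101110 → 3-byte char #7 = EE 8D B3.
Leading byte 0xEE = 11101110 matches 1110xxxx → 3-byte sequence.
Byte 1: 0xEE = 11101110, payload 1110 (4 bits).
Byte 2: 0x8D = 10001101 (10xxxxxx ✓), payload 001101.
Byte 3: 0xB3 = 10110011 (10xxxxxx ✓), payload 110011.
Concatenate: 1110001101110011 = 0xE373 (16 bits → U+E373).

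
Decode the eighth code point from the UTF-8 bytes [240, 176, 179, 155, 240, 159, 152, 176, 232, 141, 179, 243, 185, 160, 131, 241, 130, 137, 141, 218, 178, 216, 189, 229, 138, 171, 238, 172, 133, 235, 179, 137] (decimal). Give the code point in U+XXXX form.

Offset 0: leading byte 0xF0 = 11110000 → 4-byte char #1 = F0 B0 B3 9B.
Offset 4: leading byte 0xF0 = 11110000 → 4-byte char #2 = F0 9F 98 B0.
Offset 8: leading byte 0xE8 = 11101000 → 3-byte char #3 = E8 8D B3.
Offset 11: leading byte 0xF3 = 11110011 → 4-byte char #4 = F3 B9 A0 83.
Offset 15: leading byte 0xF1 = 11110001 → 4-byte char #5 = F1 82 89 8D.
Offset 19: leading byte 0xDA = 11011010 → 2-byte char #6 = DA B2.
Offset 21: leading byte 0xD8 = 11011000 → 2-byte char #7 = D8 BD.
Offset 23: leading byte 0xE5 = 11100101 → 3-byte char #8 = E5 8A AB.
Leading byte 0xE5 = 11100101 matches 1110xxxx → 3-byte sequence.
Byte 1: 0xE5 = 11100101, payload 0101 (4 bits).
Byte 2: 0x8A = 10001010 (10xxxxxx ✓), payload 001010.
Byte 3: 0xAB = 10101011 (10xxxxxx ✓), payload 101011.
Concatenate: 0101001010101011 = 0x52AB (16 bits → U+52AB).

U+52AB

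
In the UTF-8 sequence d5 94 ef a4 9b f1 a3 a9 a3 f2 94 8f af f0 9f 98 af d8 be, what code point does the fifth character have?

U+1F62F

Offset 0: leading byte 0xD5 = 11010101 → 2-byte char #1 = D5 94.
Offset 2: leading byte 0xEF = 11101111 → 3-byte char #2 = EF A4 9B.
Offset 5: leading byte 0xF1 = 11110001 → 4-byte char #3 = F1 A3 A9 A3.
Offset 9: leading byte 0xF2 = 11110010 → 4-byte char #4 = F2 94 8F AF.
Offset 13: leading byte 0xF0 = 11110000 → 4-byte char #5 = F0 9F 98 AF.
Leading byte 0xF0 = 11110000 matches 11110xxx → 4-byte sequence.
Byte 1: 0xF0 = 11110000, payload 000 (3 bits).
Byte 2: 0x9F = 10011111 (10xxxxxx ✓), payload 011111.
Byte 3: 0x98 = 10011000 (10xxxxxx ✓), payload 011000.
Byte 4: 0xAF = 10101111 (10xxxxxx ✓), payload 101111.
Concatenate: 000011111011000101111 = 0x1F62F (21 bits → U+1F62F).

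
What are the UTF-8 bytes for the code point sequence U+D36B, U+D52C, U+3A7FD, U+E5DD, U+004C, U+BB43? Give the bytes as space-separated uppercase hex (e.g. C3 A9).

U+D36B: 3-byte form → ED 8D AB.
U+D52C: 3-byte form → ED 94 AC.
U+3A7FD: 4-byte form → F0 BA 9F BD.
U+E5DD: 3-byte form → EE 97 9D.
U+004C: 1-byte form → 4C.
U+BB43: 3-byte form → EB AD 83.
Concatenated (17 bytes): ED 8D AB ED 94 AC F0 BA 9F BD EE 97 9D 4C EB AD 83.

ED 8D AB ED 94 AC F0 BA 9F BD EE 97 9D 4C EB AD 83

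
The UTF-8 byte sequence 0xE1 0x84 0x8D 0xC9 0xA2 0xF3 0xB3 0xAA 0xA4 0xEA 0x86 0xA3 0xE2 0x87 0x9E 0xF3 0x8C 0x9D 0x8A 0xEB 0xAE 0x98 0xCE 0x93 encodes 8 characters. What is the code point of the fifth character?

U+21DE

Offset 0: leading byte 0xE1 = 11100001 → 3-byte char #1 = E1 84 8D.
Offset 3: leading byte 0xC9 = 11001001 → 2-byte char #2 = C9 A2.
Offset 5: leading byte 0xF3 = 11110011 → 4-byte char #3 = F3 B3 AA A4.
Offset 9: leading byte 0xEA = 11101010 → 3-byte char #4 = EA 86 A3.
Offset 12: leading byte 0xE2 = 11100010 → 3-byte char #5 = E2 87 9E.
Leading byte 0xE2 = 11100010 matches 1110xxxx → 3-byte sequence.
Byte 1: 0xE2 = 11100010, payload 0010 (4 bits).
Byte 2: 0x87 = 10000111 (10xxxxxx ✓), payload 000111.
Byte 3: 0x9E = 10011110 (10xxxxxx ✓), payload 011110.
Concatenate: 0010000111011110 = 0x21DE (16 bits → U+21DE).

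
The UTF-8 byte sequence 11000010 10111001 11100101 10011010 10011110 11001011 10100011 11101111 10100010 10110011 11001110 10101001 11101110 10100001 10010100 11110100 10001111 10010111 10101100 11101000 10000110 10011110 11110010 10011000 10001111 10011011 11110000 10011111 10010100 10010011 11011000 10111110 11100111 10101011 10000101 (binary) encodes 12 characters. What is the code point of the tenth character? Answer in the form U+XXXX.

U+1F513

Offset 0: leading byte 0xC2 = 11000010 → 2-byte char #1 = C2 B9.
Offset 2: leading byte 0xE5 = 11100101 → 3-byte char #2 = E5 9A 9E.
Offset 5: leading byte 0xCB = 11001011 → 2-byte char #3 = CB A3.
Offset 7: leading byte 0xEF = 11101111 → 3-byte char #4 = EF A2 B3.
Offset 10: leading byte 0xCE = 11001110 → 2-byte char #5 = CE A9.
Offset 12: leading byte 0xEE = 11101110 → 3-byte char #6 = EE A1 94.
Offset 15: leading byte 0xF4 = 11110100 → 4-byte char #7 = F4 8F 97 AC.
Offset 19: leading byte 0xE8 = 11101000 → 3-byte char #8 = E8 86 9E.
Offset 22: leading byte 0xF2 = 11110010 → 4-byte char #9 = F2 98 8F 9B.
Offset 26: leading byte 0xF0 = 11110000 → 4-byte char #10 = F0 9F 94 93.
Leading byte 0xF0 = 11110000 matches 11110xxx → 4-byte sequence.
Byte 1: 0xF0 = 11110000, payload 000 (3 bits).
Byte 2: 0x9F = 10011111 (10xxxxxx ✓), payload 011111.
Byte 3: 0x94 = 10010100 (10xxxxxx ✓), payload 010100.
Byte 4: 0x93 = 10010011 (10xxxxxx ✓), payload 010011.
Concatenate: 000011111010100010011 = 0x1F513 (21 bits → U+1F513).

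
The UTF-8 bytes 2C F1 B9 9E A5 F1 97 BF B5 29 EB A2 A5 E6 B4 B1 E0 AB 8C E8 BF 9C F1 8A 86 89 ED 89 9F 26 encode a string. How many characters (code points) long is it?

11

Byte at offset 0: 0x2C = 00101100 → 1-byte char (#1). Advance 1.
Byte at offset 1: 0xF1 = 11110001 → 4-byte char (#2). Advance 4.
Byte at offset 5: 0xF1 = 11110001 → 4-byte char (#3). Advance 4.
Byte at offset 9: 0x29 = 00101001 → 1-byte char (#4). Advance 1.
Byte at offset 10: 0xEB = 11101011 → 3-byte char (#5). Advance 3.
Byte at offset 13: 0xE6 = 11100110 → 3-byte char (#6). Advance 3.
Byte at offset 16: 0xE0 = 11100000 → 3-byte char (#7). Advance 3.
Byte at offset 19: 0xE8 = 11101000 → 3-byte char (#8). Advance 3.
Byte at offset 22: 0xF1 = 11110001 → 4-byte char (#9). Advance 4.
Byte at offset 26: 0xED = 11101101 → 3-byte char (#10). Advance 3.
Byte at offset 29: 0x26 = 00100110 → 1-byte char (#11). Advance 1.
Reached end at offset 30 after 11 code points.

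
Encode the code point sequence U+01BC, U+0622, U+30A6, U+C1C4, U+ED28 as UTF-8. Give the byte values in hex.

U+01BC: 2-byte form → C6 BC.
U+0622: 2-byte form → D8 A2.
U+30A6: 3-byte form → E3 82 A6.
U+C1C4: 3-byte form → EC 87 84.
U+ED28: 3-byte form → EE B4 A8.
Concatenated (13 bytes): C6 BC D8 A2 E3 82 A6 EC 87 84 EE B4 A8.

C6 BC D8 A2 E3 82 A6 EC 87 84 EE B4 A8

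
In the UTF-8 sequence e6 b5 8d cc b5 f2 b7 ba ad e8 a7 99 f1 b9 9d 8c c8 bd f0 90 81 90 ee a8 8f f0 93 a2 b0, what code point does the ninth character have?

Offset 0: leading byte 0xE6 = 11100110 → 3-byte char #1 = E6 B5 8D.
Offset 3: leading byte 0xCC = 11001100 → 2-byte char #2 = CC B5.
Offset 5: leading byte 0xF2 = 11110010 → 4-byte char #3 = F2 B7 BA AD.
Offset 9: leading byte 0xE8 = 11101000 → 3-byte char #4 = E8 A7 99.
Offset 12: leading byte 0xF1 = 11110001 → 4-byte char #5 = F1 B9 9D 8C.
Offset 16: leading byte 0xC8 = 11001000 → 2-byte char #6 = C8 BD.
Offset 18: leading byte 0xF0 = 11110000 → 4-byte char #7 = F0 90 81 90.
Offset 22: leading byte 0xEE = 11101110 → 3-byte char #8 = EE A8 8F.
Offset 25: leading byte 0xF0 = 11110000 → 4-byte char #9 = F0 93 A2 B0.
Leading byte 0xF0 = 11110000 matches 11110xxx → 4-byte sequence.
Byte 1: 0xF0 = 11110000, payload 000 (3 bits).
Byte 2: 0x93 = 10010011 (10xxxxxx ✓), payload 010011.
Byte 3: 0xA2 = 10100010 (10xxxxxx ✓), payload 100010.
Byte 4: 0xB0 = 10110000 (10xxxxxx ✓), payload 110000.
Concatenate: 000010011100010110000 = 0x138B0 (21 bits → U+138B0).

U+138B0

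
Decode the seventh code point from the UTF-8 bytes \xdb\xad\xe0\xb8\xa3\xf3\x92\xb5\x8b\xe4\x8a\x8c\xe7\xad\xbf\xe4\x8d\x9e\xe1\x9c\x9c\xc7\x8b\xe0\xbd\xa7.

Offset 0: leading byte 0xDB = 11011011 → 2-byte char #1 = DB AD.
Offset 2: leading byte 0xE0 = 11100000 → 3-byte char #2 = E0 B8 A3.
Offset 5: leading byte 0xF3 = 11110011 → 4-byte char #3 = F3 92 B5 8B.
Offset 9: leading byte 0xE4 = 11100100 → 3-byte char #4 = E4 8A 8C.
Offset 12: leading byte 0xE7 = 11100111 → 3-byte char #5 = E7 AD BF.
Offset 15: leading byte 0xE4 = 11100100 → 3-byte char #6 = E4 8D 9E.
Offset 18: leading byte 0xE1 = 11100001 → 3-byte char #7 = E1 9C 9C.
Leading byte 0xE1 = 11100001 matches 1110xxxx → 3-byte sequence.
Byte 1: 0xE1 = 11100001, payload 0001 (4 bits).
Byte 2: 0x9C = 10011100 (10xxxxxx ✓), payload 011100.
Byte 3: 0x9C = 10011100 (10xxxxxx ✓), payload 011100.
Concatenate: 0001011100011100 = 0x171C (16 bits → U+171C).

U+171C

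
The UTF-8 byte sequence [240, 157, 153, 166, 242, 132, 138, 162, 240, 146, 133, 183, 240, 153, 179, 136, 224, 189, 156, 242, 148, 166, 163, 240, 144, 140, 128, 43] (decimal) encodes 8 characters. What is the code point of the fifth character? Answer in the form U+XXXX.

Offset 0: leading byte 0xF0 = 11110000 → 4-byte char #1 = F0 9D 99 A6.
Offset 4: leading byte 0xF2 = 11110010 → 4-byte char #2 = F2 84 8A A2.
Offset 8: leading byte 0xF0 = 11110000 → 4-byte char #3 = F0 92 85 B7.
Offset 12: leading byte 0xF0 = 11110000 → 4-byte char #4 = F0 99 B3 88.
Offset 16: leading byte 0xE0 = 11100000 → 3-byte char #5 = E0 BD 9C.
Leading byte 0xE0 = 11100000 matches 1110xxxx → 3-byte sequence.
Byte 1: 0xE0 = 11100000, payload 0000 (4 bits).
Byte 2: 0xBD = 10111101 (10xxxxxx ✓), payload 111101.
Byte 3: 0x9C = 10011100 (10xxxxxx ✓), payload 011100.
Concatenate: 0000111101011100 = 0xF5C (16 bits → U+0F5C).

U+0F5C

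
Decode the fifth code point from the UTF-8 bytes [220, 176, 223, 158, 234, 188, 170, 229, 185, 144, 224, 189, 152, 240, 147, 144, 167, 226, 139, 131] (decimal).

U+0F58

Offset 0: leading byte 0xDC = 11011100 → 2-byte char #1 = DC B0.
Offset 2: leading byte 0xDF = 11011111 → 2-byte char #2 = DF 9E.
Offset 4: leading byte 0xEA = 11101010 → 3-byte char #3 = EA BC AA.
Offset 7: leading byte 0xE5 = 11100101 → 3-byte char #4 = E5 B9 90.
Offset 10: leading byte 0xE0 = 11100000 → 3-byte char #5 = E0 BD 98.
Leading byte 0xE0 = 11100000 matches 1110xxxx → 3-byte sequence.
Byte 1: 0xE0 = 11100000, payload 0000 (4 bits).
Byte 2: 0xBD = 10111101 (10xxxxxx ✓), payload 111101.
Byte 3: 0x98 = 10011000 (10xxxxxx ✓), payload 011000.
Concatenate: 0000111101011000 = 0xF58 (16 bits → U+0F58).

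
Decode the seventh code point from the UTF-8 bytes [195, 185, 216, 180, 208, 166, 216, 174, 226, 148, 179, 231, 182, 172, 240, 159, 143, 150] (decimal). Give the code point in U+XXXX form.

Offset 0: leading byte 0xC3 = 11000011 → 2-byte char #1 = C3 B9.
Offset 2: leading byte 0xD8 = 11011000 → 2-byte char #2 = D8 B4.
Offset 4: leading byte 0xD0 = 11010000 → 2-byte char #3 = D0 A6.
Offset 6: leading byte 0xD8 = 11011000 → 2-byte char #4 = D8 AE.
Offset 8: leading byte 0xE2 = 11100010 → 3-byte char #5 = E2 94 B3.
Offset 11: leading byte 0xE7 = 11100111 → 3-byte char #6 = E7 B6 AC.
Offset 14: leading byte 0xF0 = 11110000 → 4-byte char #7 = F0 9F 8F 96.
Leading byte 0xF0 = 11110000 matches 11110xxx → 4-byte sequence.
Byte 1: 0xF0 = 11110000, payload 000 (3 bits).
Byte 2: 0x9F = 10011111 (10xxxxxx ✓), payload 011111.
Byte 3: 0x8F = 10001111 (10xxxxxx ✓), payload 001111.
Byte 4: 0x96 = 10010110 (10xxxxxx ✓), payload 010110.
Concatenate: 000011111001111010110 = 0x1F3D6 (21 bits → U+1F3D6).

U+1F3D6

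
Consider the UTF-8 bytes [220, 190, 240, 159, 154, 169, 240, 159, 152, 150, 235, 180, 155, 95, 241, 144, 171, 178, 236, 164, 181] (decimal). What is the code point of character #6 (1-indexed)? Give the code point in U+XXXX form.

U+50AF2

Offset 0: leading byte 0xDC = 11011100 → 2-byte char #1 = DC BE.
Offset 2: leading byte 0xF0 = 11110000 → 4-byte char #2 = F0 9F 9A A9.
Offset 6: leading byte 0xF0 = 11110000 → 4-byte char #3 = F0 9F 98 96.
Offset 10: leading byte 0xEB = 11101011 → 3-byte char #4 = EB B4 9B.
Offset 13: leading byte 0x5F = 01011111 → 1-byte char #5 = 5F.
Offset 14: leading byte 0xF1 = 11110001 → 4-byte char #6 = F1 90 AB B2.
Leading byte 0xF1 = 11110001 matches 11110xxx → 4-byte sequence.
Byte 1: 0xF1 = 11110001, payload 001 (3 bits).
Byte 2: 0x90 = 10010000 (10xxxxxx ✓), payload 010000.
Byte 3: 0xAB = 10101011 (10xxxxxx ✓), payload 101011.
Byte 4: 0xB2 = 10110010 (10xxxxxx ✓), payload 110010.
Concatenate: 001010000101011110010 = 0x50AF2 (21 bits → U+50AF2).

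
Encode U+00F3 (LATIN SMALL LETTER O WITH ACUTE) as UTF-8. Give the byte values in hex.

C3 B3

U+00F3 = 0xF3 = 243 decimal. In range U+0080–U+07FF → 2-byte form: 110xxxxx 10xxxxxx.
Binary (11 bits): 00011110011.
Split 5+6: 00011 | 110011.
Byte 1: 11000011 = 0xC3.
Byte 2: 10110011 = 0xB3.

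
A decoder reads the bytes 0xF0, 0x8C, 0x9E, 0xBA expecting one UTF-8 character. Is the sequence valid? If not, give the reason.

Leading byte 0xF0 = 11110000 → 4-byte form.
Continuation bytes all match 10xxxxxx. Payload decodes to 0xC7BA.
But 0xC7BA < 0x10000, the minimum for a 4-byte sequence — this is an overlong encoding.

invalid (overlong encoding)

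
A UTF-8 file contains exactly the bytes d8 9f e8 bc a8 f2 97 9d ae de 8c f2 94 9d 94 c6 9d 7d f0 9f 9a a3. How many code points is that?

Byte at offset 0: 0xD8 = 11011000 → 2-byte char (#1). Advance 2.
Byte at offset 2: 0xE8 = 11101000 → 3-byte char (#2). Advance 3.
Byte at offset 5: 0xF2 = 11110010 → 4-byte char (#3). Advance 4.
Byte at offset 9: 0xDE = 11011110 → 2-byte char (#4). Advance 2.
Byte at offset 11: 0xF2 = 11110010 → 4-byte char (#5). Advance 4.
Byte at offset 15: 0xC6 = 11000110 → 2-byte char (#6). Advance 2.
Byte at offset 17: 0x7D = 01111101 → 1-byte char (#7). Advance 1.
Byte at offset 18: 0xF0 = 11110000 → 4-byte char (#8). Advance 4.
Reached end at offset 22 after 8 code points.

8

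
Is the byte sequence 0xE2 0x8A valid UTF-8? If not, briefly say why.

Leading byte 0xE2 = 11100010 → 3-byte form, but only 2 bytes are present.

invalid (sequence truncated)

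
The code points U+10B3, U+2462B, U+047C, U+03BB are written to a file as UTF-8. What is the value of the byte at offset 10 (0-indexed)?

0xBB

U+10B3 → 3-byte form E1 82 B3 at offsets 0–2.
U+2462B → 4-byte form F0 A4 98 AB at offsets 3–6.
U+047C → 2-byte form D1 BC at offsets 7–8.
U+03BB → 2-byte form CE BB at offsets 9–10.
Offset 10 falls in char 4's range; it's byte 2 of CE BB = 0xBB.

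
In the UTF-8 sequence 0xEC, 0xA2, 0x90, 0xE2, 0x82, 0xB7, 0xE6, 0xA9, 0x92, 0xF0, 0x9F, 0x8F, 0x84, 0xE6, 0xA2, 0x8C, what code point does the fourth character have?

U+1F3C4

Offset 0: leading byte 0xEC = 11101100 → 3-byte char #1 = EC A2 90.
Offset 3: leading byte 0xE2 = 11100010 → 3-byte char #2 = E2 82 B7.
Offset 6: leading byte 0xE6 = 11100110 → 3-byte char #3 = E6 A9 92.
Offset 9: leading byte 0xF0 = 11110000 → 4-byte char #4 = F0 9F 8F 84.
Leading byte 0xF0 = 11110000 matches 11110xxx → 4-byte sequence.
Byte 1: 0xF0 = 11110000, payload 000 (3 bits).
Byte 2: 0x9F = 10011111 (10xxxxxx ✓), payload 011111.
Byte 3: 0x8F = 10001111 (10xxxxxx ✓), payload 001111.
Byte 4: 0x84 = 10000100 (10xxxxxx ✓), payload 000100.
Concatenate: 000011111001111000100 = 0x1F3C4 (21 bits → U+1F3C4).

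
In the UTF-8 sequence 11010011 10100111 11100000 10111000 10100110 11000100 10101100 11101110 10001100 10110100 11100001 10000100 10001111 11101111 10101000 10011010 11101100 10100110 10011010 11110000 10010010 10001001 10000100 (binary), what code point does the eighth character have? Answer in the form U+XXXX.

U+12244

Offset 0: leading byte 0xD3 = 11010011 → 2-byte char #1 = D3 A7.
Offset 2: leading byte 0xE0 = 11100000 → 3-byte char #2 = E0 B8 A6.
Offset 5: leading byte 0xC4 = 11000100 → 2-byte char #3 = C4 AC.
Offset 7: leading byte 0xEE = 11101110 → 3-byte char #4 = EE 8C B4.
Offset 10: leading byte 0xE1 = 11100001 → 3-byte char #5 = E1 84 8F.
Offset 13: leading byte 0xEF = 11101111 → 3-byte char #6 = EF A8 9A.
Offset 16: leading byte 0xEC = 11101100 → 3-byte char #7 = EC A6 9A.
Offset 19: leading byte 0xF0 = 11110000 → 4-byte char #8 = F0 92 89 84.
Leading byte 0xF0 = 11110000 matches 11110xxx → 4-byte sequence.
Byte 1: 0xF0 = 11110000, payload 000 (3 bits).
Byte 2: 0x92 = 10010010 (10xxxxxx ✓), payload 010010.
Byte 3: 0x89 = 10001001 (10xxxxxx ✓), payload 001001.
Byte 4: 0x84 = 10000100 (10xxxxxx ✓), payload 000100.
Concatenate: 000010010001001000100 = 0x12244 (21 bits → U+12244).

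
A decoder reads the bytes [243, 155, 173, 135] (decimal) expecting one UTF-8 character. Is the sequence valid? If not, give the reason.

valid

Leading byte 0xF3 = 11110011 → 4-byte form.
Continuation bytes 0x9B=10011011, 0xAD=10101101, 0x87=10000111 all match 10xxxxxx.
Decoded value 0xDBB47 is ≥ 0x10000 (shortest form) and not a surrogate.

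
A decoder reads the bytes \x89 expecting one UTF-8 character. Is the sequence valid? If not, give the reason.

invalid (continuation byte with no leading byte)

Byte 0x89 = 10001001 has the form 10xxxxxx — a continuation byte — but there is no preceding leading byte.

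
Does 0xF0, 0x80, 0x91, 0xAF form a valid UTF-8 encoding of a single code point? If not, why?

invalid (overlong encoding)

Leading byte 0xF0 = 11110000 → 4-byte form.
Continuation bytes all match 10xxxxxx. Payload decodes to 0x46F.
But 0x46F < 0x10000, the minimum for a 4-byte sequence — this is an overlong encoding.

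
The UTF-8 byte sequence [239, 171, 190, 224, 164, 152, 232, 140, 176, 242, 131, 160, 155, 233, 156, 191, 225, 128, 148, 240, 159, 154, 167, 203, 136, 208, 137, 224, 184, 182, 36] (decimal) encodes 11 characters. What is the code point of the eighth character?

U+02C8

Offset 0: leading byte 0xEF = 11101111 → 3-byte char #1 = EF AB BE.
Offset 3: leading byte 0xE0 = 11100000 → 3-byte char #2 = E0 A4 98.
Offset 6: leading byte 0xE8 = 11101000 → 3-byte char #3 = E8 8C B0.
Offset 9: leading byte 0xF2 = 11110010 → 4-byte char #4 = F2 83 A0 9B.
Offset 13: leading byte 0xE9 = 11101001 → 3-byte char #5 = E9 9C BF.
Offset 16: leading byte 0xE1 = 11100001 → 3-byte char #6 = E1 80 94.
Offset 19: leading byte 0xF0 = 11110000 → 4-byte char #7 = F0 9F 9A A7.
Offset 23: leading byte 0xCB = 11001011 → 2-byte char #8 = CB 88.
Leading byte 0xCB = 11001011 matches 110xxxxx → 2-byte sequence.
Byte 1: 0xCB = 11001011, payload 01011 (5 bits).
Byte 2: 0x88 = 10001000 (10xxxxxx ✓), payload 001000.
Concatenate: 01011001000 = 0x2C8 (11 bits → U+02C8).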